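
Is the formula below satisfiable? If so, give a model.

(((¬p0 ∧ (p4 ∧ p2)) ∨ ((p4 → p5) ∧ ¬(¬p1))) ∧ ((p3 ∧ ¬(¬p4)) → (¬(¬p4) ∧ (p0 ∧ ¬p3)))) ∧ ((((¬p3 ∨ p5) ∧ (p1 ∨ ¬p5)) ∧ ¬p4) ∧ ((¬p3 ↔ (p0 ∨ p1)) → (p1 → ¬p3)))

p0 = False, p1 = True, p2 = False, p3 = False, p4 = False, p5 = False

  ((¬p0 ∧ (p4 ∧ p2)) ∨ ((p4 → p5) ∧ ¬(¬p1))) ∧ ((p3 ∧ ¬(¬p4)) → (¬(¬p4) ∧ (p0 ∧ ¬p3))) = True
    (¬p0 ∧ (p4 ∧ p2)) ∨ ((p4 → p5) ∧ ¬(¬p1)) = True
      ¬p0 ∧ (p4 ∧ p2) = False
        ¬p0 = True
        p4 ∧ p2 = False
      (p4 → p5) ∧ ¬(¬p1) = True
        p4 → p5 = True
        ¬(¬p1) = True
          ¬p1 = False
    (p3 ∧ ¬(¬p4)) → (¬(¬p4) ∧ (p0 ∧ ¬p3)) = True
      p3 ∧ ¬(¬p4) = False
        ¬(¬p4) = False
          ¬p4 = True
      ¬(¬p4) ∧ (p0 ∧ ¬p3) = False
        ¬(¬p4) = False
          ¬p4 = True
        p0 ∧ ¬p3 = False
          ¬p3 = True
  (((¬p3 ∨ p5) ∧ (p1 ∨ ¬p5)) ∧ ¬p4) ∧ ((¬p3 ↔ (p0 ∨ p1)) → (p1 → ¬p3)) = True
    ((¬p3 ∨ p5) ∧ (p1 ∨ ¬p5)) ∧ ¬p4 = True
      (¬p3 ∨ p5) ∧ (p1 ∨ ¬p5) = True
        ¬p3 ∨ p5 = True
          ¬p3 = True
        p1 ∨ ¬p5 = True
          ¬p5 = True
      ¬p4 = True
    (¬p3 ↔ (p0 ∨ p1)) → (p1 → ¬p3) = True
      ¬p3 ↔ (p0 ∨ p1) = True
        ¬p3 = True
        p0 ∨ p1 = True
      p1 → ¬p3 = True
        ¬p3 = True
Both conjuncts True, so the formula holds.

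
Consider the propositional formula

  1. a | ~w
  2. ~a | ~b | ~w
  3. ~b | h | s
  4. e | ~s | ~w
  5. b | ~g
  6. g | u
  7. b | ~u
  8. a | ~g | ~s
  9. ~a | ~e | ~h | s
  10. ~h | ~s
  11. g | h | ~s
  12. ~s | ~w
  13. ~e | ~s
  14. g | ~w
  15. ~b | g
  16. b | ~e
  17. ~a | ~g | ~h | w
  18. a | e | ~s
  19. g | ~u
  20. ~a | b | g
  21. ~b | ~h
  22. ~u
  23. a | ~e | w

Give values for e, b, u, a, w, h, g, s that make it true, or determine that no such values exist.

e = False, b = True, u = False, a = True, w = False, h = False, g = True, s = True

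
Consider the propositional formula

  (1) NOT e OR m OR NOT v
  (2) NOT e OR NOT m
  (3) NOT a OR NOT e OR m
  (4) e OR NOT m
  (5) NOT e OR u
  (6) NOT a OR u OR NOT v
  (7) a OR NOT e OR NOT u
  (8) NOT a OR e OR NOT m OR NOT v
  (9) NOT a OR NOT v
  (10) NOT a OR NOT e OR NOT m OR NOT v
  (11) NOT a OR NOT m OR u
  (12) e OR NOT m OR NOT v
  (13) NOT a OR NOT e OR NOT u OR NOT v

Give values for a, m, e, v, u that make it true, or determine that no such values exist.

a=T, m=F, e=F, v=F, u=T

Set a = True.
  then (NOT a OR NOT v) forces v = False.
Try m = True:
  (NOT e OR NOT m) forces e = False.
  clause (e OR NOT m) is falsified — backtrack.
So m = False.
  then (NOT a OR NOT e OR m) forces e = False.
Set u = True.
All clauses satisfied.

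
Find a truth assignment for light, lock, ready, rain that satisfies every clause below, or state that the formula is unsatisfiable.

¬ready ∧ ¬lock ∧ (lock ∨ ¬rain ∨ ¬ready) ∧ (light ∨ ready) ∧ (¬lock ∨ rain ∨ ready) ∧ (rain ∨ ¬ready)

light = True, lock = False, ready = False, rain = True

Unit clause (¬ready) forces ready = False.
Unit clause (¬lock) forces lock = False.
In (light ∨ ready) only light is left, so light = True.
Set rain = True.
All clauses satisfied.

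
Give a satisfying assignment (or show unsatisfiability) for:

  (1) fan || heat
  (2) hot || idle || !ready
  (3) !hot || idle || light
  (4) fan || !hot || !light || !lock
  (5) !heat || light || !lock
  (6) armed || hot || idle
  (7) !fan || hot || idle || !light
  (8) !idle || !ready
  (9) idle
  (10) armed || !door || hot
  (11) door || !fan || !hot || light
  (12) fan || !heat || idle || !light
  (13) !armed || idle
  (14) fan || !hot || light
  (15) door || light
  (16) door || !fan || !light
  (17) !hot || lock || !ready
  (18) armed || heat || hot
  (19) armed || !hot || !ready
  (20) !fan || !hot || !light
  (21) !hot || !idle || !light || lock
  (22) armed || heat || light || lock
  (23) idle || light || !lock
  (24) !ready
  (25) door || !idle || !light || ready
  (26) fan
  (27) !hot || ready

Unit clause (idle) forces idle = True.
Unit clause (!ready) forces ready = False.
Unit clause (fan) forces fan = True.
In (!hot || ready) only !hot is left, so hot = False.
Try armed = False:
  (armed || !door || hot) forces door = False.
  (door || light) forces light = True.
  clause (door || !fan || !light) is falsified — backtrack.
So armed = True.
Set door = True.
Set heat = False.
Set light = False.
Set lock = True.
All clauses satisfied.

hot = False, fan = True, armed = True, door = True, heat = False, light = False, ready = False, lock = True, idle = True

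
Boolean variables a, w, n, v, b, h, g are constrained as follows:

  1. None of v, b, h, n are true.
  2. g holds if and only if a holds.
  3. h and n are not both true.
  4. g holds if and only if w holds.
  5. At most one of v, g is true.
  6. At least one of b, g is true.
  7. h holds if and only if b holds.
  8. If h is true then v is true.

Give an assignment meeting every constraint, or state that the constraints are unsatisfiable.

a = True, w = True, n = False, v = False, b = False, h = False, g = True

  (1) {v, b, h, n}: 0 true — none ✓
  (2) g=T, a=T — same ✓
  (3) h=F, n=F — not both ✓
  (4) g=T, w=T — same ✓
  (5) {v, g}: 1 true — at most one ✓
  (6) {b, g}: 1 true — at least one ✓
  (7) h=F, b=F — same ✓
  (8) h=F ⇒ v: vacuous ✓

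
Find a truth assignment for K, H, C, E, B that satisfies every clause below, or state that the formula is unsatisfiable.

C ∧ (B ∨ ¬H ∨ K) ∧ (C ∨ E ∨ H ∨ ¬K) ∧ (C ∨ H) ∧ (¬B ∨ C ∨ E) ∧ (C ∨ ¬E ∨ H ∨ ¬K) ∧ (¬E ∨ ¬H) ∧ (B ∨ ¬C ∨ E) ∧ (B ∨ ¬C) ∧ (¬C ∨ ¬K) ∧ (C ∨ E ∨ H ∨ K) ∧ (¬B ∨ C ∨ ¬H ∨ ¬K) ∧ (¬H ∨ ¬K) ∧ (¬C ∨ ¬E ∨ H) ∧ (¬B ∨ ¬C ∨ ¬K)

K = False, H = True, C = True, E = False, B = True

Unit clause (C) forces C = True.
In (B ∨ ¬C) only B is left, so B = True.
In (¬C ∨ ¬K) only ¬K is left, so K = False.
Set H = True.
  then (¬E ∨ ¬H) forces E = False.
All clauses satisfied.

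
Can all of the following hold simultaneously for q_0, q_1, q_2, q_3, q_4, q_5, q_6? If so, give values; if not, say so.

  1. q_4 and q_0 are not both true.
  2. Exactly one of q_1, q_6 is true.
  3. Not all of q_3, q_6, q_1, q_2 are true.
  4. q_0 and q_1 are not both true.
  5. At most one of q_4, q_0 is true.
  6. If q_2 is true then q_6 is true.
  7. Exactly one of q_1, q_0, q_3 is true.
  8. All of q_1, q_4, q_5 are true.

q_0=F, q_1=T, q_2=F, q_3=F, q_4=T, q_5=T, q_6=F

  (1) q_4=T, q_0=F — not both ✓
  (2) {q_1, q_6}: 1 true — exactly one ✓
  (3) {q_3, q_6, q_1, q_2}: 1/4 true — not all ✓
  (4) q_0=F, q_1=T — not both ✓
  (5) {q_4, q_0}: 1 true — at most one ✓
  (6) q_2=F ⇒ q_6: vacuous ✓
  (7) {q_1, q_0, q_3}: 1 true — exactly one ✓
  (8) {q_1, q_4, q_5}: all 3 true ✓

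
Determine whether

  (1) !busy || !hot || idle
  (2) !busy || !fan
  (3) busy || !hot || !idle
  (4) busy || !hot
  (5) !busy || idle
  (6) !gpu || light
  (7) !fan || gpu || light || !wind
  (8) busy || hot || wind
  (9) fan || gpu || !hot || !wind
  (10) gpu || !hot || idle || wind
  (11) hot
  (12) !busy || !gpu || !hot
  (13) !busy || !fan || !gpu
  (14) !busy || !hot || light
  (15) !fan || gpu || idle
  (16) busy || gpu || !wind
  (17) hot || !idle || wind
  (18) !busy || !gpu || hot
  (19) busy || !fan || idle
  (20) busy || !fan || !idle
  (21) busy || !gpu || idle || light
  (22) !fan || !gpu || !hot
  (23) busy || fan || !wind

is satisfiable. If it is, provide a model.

idle = True; fan = False; busy = True; hot = True; wind = False; light = True; gpu = False

Unit clause (hot) forces hot = True.
In (busy || !hot) only busy is left, so busy = True.
In (!busy || idle) only idle is left, so idle = True.
In (!busy || !gpu || !hot) only !gpu is left, so gpu = False.
In (!busy || !hot || light) only light is left, so light = True.
In (!busy || !fan) only !fan is left, so fan = False.
In (fan || gpu || !hot || !wind) only !wind is left, so wind = False.
All clauses satisfied.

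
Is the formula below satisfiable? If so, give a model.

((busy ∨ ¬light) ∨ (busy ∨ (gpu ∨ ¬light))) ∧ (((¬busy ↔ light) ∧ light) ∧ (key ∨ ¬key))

light = True, key = False, busy = False, gpu = True

  (busy ∨ ¬light) ∨ (busy ∨ (gpu ∨ ¬light)) = True
    busy ∨ ¬light = False
      ¬light = False
    busy ∨ (gpu ∨ ¬light) = True
      gpu ∨ ¬light = True
        ¬light = False
  ((¬busy ↔ light) ∧ light) ∧ (key ∨ ¬key) = True
    (¬busy ↔ light) ∧ light = True
      ¬busy ↔ light = True
        ¬busy = True
    key ∨ ¬key = True
      ¬key = True
Both conjuncts True, so the formula holds.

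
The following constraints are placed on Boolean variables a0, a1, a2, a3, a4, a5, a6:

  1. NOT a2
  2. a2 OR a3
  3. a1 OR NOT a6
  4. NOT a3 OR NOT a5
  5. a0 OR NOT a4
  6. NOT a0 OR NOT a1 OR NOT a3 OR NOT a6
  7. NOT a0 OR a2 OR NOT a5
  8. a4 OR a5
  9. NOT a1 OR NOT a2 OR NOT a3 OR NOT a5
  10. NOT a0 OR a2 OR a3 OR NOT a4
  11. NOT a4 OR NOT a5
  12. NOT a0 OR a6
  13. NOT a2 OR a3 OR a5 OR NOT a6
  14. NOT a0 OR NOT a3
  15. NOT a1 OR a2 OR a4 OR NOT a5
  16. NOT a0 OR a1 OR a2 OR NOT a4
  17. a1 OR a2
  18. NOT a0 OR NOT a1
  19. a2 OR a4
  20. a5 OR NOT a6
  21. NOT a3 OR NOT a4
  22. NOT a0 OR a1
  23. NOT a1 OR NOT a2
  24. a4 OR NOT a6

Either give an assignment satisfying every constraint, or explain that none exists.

Unsatisfiable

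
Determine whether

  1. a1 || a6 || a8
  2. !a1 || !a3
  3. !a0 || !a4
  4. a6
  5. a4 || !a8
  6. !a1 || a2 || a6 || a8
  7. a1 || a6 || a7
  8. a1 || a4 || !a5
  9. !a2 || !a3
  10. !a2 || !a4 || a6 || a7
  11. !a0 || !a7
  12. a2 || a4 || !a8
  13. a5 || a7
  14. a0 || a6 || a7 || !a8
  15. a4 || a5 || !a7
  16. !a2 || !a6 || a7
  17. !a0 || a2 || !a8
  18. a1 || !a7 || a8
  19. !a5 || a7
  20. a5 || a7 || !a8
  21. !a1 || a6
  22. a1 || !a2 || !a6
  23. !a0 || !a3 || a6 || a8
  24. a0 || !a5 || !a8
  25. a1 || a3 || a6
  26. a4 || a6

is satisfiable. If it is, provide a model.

Unit clause (a6) forces a6 = True.
Try a0 = True:
  (!a0 || !a4) forces a4 = False.
  (a4 || !a8) forces a8 = False.
  (!a0 || !a7) forces a7 = False.
  (a5 || a7) forces a5 = True.
  clause (!a5 || a7) is falsified — backtrack.
So a0 = False.
Set a1 = True.
  then (!a1 || !a3) forces a3 = False.
Set a2 = True.
  then (!a2 || !a6 || a7) forces a7 = True.
Set a4 = True.
Set a5 = False.
Set a8 = True.
All clauses satisfied.

a0 = False, a1 = True, a2 = True, a3 = False, a4 = True, a5 = False, a6 = True, a7 = True, a8 = True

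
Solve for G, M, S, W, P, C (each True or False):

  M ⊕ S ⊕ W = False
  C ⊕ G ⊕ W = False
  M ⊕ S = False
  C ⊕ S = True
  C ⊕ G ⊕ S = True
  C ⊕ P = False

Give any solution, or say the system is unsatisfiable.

G: False, M: True, S: True, W: False, P: False, C: False

M ⊕ S ⊕ W = T ⊕ T ⊕ F = False ✓
C ⊕ G ⊕ W = F ⊕ F ⊕ F = False ✓
M ⊕ S = T ⊕ T = False ✓
C ⊕ S = F ⊕ T = True ✓
C ⊕ G ⊕ S = F ⊕ F ⊕ T = True ✓
C ⊕ P = F ⊕ F = False ✓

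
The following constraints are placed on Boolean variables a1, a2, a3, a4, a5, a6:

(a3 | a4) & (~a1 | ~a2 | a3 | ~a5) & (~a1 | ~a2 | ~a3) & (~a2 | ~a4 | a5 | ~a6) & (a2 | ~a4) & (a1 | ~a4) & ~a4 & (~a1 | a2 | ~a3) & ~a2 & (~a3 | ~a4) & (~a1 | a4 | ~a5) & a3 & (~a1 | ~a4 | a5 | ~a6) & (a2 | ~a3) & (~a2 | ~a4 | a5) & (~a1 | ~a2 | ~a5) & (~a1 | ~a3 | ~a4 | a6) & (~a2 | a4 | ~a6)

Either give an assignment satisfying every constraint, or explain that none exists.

The formula is unsatisfiable.

Case a2 = True:
  Clause (~a2) is falsified — contradiction.
Case a2 = False:
  (a2 | ~a4) forces a4 = False.
  (a3 | a4) forces a3 = True.
  Clause (a2 | ~a3) is falsified — contradiction.
Both cases fail, so the formula is unsatisfiable.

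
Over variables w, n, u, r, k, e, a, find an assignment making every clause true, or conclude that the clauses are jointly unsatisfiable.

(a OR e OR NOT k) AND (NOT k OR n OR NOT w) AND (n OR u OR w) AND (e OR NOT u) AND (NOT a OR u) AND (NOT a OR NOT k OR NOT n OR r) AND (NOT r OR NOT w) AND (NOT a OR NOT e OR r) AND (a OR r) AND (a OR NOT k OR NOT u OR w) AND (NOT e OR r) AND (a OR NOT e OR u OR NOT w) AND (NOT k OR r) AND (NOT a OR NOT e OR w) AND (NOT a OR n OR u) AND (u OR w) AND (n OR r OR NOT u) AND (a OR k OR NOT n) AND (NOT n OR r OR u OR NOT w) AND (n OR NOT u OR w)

The formula is unsatisfiable.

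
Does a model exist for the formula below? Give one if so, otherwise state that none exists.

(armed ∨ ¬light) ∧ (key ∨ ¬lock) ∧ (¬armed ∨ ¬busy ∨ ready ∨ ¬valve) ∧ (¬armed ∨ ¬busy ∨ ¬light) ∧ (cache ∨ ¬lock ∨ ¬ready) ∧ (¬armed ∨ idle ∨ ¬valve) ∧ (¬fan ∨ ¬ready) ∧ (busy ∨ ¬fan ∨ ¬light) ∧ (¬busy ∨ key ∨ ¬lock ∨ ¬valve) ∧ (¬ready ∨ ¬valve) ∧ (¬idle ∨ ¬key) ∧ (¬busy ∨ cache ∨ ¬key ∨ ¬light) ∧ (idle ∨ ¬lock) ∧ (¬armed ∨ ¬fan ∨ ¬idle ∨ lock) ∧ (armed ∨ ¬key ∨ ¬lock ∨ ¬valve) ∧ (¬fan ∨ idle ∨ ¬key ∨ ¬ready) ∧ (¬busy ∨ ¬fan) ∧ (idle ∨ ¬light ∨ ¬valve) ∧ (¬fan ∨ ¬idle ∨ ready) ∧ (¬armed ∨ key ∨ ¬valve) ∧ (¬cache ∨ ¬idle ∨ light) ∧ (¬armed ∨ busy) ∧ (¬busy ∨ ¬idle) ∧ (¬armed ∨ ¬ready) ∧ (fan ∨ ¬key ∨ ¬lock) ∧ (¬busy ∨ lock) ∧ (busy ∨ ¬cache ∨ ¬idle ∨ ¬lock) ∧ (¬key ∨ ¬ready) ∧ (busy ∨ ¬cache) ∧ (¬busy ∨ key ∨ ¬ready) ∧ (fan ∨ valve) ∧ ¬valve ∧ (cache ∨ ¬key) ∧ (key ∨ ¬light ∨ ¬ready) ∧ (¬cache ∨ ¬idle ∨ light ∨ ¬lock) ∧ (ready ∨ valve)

Unsatisfiable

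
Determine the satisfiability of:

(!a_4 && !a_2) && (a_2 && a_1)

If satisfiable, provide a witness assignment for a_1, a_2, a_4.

Case a_2 = True: the conjunct !a_2 is False.
Case a_2 = False: the conjunct a_2 is False.
Both cases fail — unsatisfiable.

Unsatisfiable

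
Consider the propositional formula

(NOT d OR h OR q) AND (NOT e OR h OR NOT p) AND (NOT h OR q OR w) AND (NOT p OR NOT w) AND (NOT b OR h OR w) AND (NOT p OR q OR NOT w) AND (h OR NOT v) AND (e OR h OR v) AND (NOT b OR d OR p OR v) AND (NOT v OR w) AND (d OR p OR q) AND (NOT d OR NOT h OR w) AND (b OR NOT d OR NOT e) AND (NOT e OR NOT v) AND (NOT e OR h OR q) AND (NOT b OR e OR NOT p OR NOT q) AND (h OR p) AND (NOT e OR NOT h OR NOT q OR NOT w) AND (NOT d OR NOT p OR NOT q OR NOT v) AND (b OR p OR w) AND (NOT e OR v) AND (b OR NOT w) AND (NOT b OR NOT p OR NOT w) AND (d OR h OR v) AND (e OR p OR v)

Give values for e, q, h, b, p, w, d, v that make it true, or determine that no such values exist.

e: False; q: True; h: True; b: True; p: False; w: True; d: False; v: True

Try e = True:
  (NOT e OR NOT v) forces v = False.
  clause (NOT e OR v) is falsified — backtrack.
So e = False.
Set q = True.
Set h = True.
Set b = True.
  then (NOT b OR e OR NOT p OR NOT q) forces p = False.
  then (e OR p OR v) forces v = True.
  then (NOT v OR w) forces w = True.
Set d = False.
All clauses satisfied.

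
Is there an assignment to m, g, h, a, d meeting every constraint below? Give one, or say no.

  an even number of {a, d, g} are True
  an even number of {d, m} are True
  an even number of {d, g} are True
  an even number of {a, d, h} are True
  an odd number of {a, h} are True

m = True, g = True, h = True, a = False, d = True

{a, d, g}: 2 true → even ✓
{d, m}: 2 true → even ✓
{d, g}: 2 true → even ✓
{a, d, h}: 2 true → even ✓
{a, h}: 1 true → odd ✓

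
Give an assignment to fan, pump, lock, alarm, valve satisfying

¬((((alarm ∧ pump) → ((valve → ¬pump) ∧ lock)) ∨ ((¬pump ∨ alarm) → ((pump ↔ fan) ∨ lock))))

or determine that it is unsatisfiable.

fan = False, pump = True, lock = False, alarm = True, valve = True

  ¬((((alarm ∧ pump) → ((valve → ¬pump) ∧ lock)) ∨ ((¬pump ∨ alarm) → ((pump ↔ fan) ∨ lock)))) = True
    ((alarm ∧ pump) → ((valve → ¬pump) ∧ lock)) ∨ ((¬pump ∨ alarm) → ((pump ↔ fan) ∨ lock)) = False
      (alarm ∧ pump) → ((valve → ¬pump) ∧ lock) = False
        alarm ∧ pump = True
        (valve → ¬pump) ∧ lock = False
          valve → ¬pump = False
            ¬pump = False
      (¬pump ∨ alarm) → ((pump ↔ fan) ∨ lock) = False
        ¬pump ∨ alarm = True
          ¬pump = False
        (pump ↔ fan) ∨ lock = False
          pump ↔ fan = False
The formula evaluates to True.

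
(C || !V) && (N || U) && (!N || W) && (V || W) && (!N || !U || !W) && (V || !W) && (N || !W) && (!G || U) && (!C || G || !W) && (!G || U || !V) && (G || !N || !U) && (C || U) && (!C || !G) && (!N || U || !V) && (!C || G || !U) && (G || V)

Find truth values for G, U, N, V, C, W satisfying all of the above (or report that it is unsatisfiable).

Unsatisfiable

Case V = True:
  (C || !V) forces C = True.
  (!C || !G) forces G = False.
  (!C || G || !W) forces W = False.
  (!N || W) forces N = False.
  (N || U) forces U = True.
  Clause (!C || G || !U) is falsified — contradiction.
Case V = False:
  (V || W) forces W = True.
  Clause (V || !W) is falsified — contradiction.
Both cases fail, so the formula is unsatisfiable.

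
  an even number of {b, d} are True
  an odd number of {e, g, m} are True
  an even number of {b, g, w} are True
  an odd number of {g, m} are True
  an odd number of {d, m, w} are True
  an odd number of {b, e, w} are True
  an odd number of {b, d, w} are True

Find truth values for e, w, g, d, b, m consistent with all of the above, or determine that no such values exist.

e=F, w=T, g=T, d=F, b=F, m=F

{b, d}: 0 true → even ✓
{e, g, m}: 1 true → odd ✓
{b, g, w}: 2 true → even ✓
{g, m}: 1 true → odd ✓
{d, m, w}: 1 true → odd ✓
{b, e, w}: 1 true → odd ✓
{b, d, w}: 1 true → odd ✓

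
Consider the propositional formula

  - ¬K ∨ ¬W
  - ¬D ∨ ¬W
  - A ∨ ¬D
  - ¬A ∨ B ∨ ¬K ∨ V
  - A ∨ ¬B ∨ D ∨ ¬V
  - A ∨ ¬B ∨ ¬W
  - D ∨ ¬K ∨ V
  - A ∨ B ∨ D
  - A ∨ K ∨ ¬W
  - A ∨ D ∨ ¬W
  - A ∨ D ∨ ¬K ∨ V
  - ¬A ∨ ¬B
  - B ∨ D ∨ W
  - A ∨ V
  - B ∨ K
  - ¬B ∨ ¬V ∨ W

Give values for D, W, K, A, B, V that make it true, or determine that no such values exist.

D=T, W=F, K=T, A=T, B=F, V=T

Set D = True.
  then (¬D ∨ ¬W) forces W = False.
  then (A ∨ ¬D) forces A = True.
  then (¬A ∨ ¬B) forces B = False.
  then (B ∨ K) forces K = True.
  then (¬A ∨ B ∨ ¬K ∨ V) forces V = True.
All clauses satisfied.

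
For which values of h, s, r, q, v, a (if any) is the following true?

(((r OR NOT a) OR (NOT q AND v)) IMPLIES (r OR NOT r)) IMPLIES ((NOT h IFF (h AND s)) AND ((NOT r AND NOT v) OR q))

h = True, s = False, r = False, q = True, v = True, a = False

  (((r OR NOT a) OR (NOT q AND v)) IMPLIES (r OR NOT r)) IMPLIES ((NOT h IFF (h AND s)) AND ((NOT r AND NOT v) OR q)) = True
    ((r OR NOT a) OR (NOT q AND v)) IMPLIES (r OR NOT r) = True
      (r OR NOT a) OR (NOT q AND v) = True
        r OR NOT a = True
          NOT a = True
        NOT q AND v = False
          NOT q = False
      r OR NOT r = True
        NOT r = True
    (NOT h IFF (h AND s)) AND ((NOT r AND NOT v) OR q) = True
      NOT h IFF (h AND s) = True
        NOT h = False
        h AND s = False
      (NOT r AND NOT v) OR q = True
        NOT r AND NOT v = False
          NOT r = True
          NOT v = False
The formula evaluates to True.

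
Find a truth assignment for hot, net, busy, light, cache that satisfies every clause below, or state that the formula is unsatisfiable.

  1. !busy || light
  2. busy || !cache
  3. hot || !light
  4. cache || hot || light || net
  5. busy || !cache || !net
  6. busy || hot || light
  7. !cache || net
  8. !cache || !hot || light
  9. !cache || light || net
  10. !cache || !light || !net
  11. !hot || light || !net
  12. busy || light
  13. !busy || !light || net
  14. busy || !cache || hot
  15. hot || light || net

Set hot = True.
Set net = True.
  then (!hot || light || !net) forces light = True.
  then (!cache || !light || !net) forces cache = False.
Set busy = False.
All clauses satisfied.

hot=T, net=T, busy=F, light=T, cache=F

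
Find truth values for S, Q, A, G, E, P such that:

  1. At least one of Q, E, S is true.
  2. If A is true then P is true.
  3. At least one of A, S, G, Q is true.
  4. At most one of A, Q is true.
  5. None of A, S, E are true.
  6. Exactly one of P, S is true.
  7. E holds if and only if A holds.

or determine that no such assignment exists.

S: False, Q: True, A: False, G: False, E: False, P: True

  (1) {Q, E, S}: 1 true — at least one ✓
  (2) A=F ⇒ P: vacuous ✓
  (3) {A, S, G, Q}: 1 true — at least one ✓
  (4) {A, Q}: 1 true — at most one ✓
  (5) {A, S, E}: 0 true — none ✓
  (6) {P, S}: 1 true — exactly one ✓
  (7) E=F, A=F — same ✓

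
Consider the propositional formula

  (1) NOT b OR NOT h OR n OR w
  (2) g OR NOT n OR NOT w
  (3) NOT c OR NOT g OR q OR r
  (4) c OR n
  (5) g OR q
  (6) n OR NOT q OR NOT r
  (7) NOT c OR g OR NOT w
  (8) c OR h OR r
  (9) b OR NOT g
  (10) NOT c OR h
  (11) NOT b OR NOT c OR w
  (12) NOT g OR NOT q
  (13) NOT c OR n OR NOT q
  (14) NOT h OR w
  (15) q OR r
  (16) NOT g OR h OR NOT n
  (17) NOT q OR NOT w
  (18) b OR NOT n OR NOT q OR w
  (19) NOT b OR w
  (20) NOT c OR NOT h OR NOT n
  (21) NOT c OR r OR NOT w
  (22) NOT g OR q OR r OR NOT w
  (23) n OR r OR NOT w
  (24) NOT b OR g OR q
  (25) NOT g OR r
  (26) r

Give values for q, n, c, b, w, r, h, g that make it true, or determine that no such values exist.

q=F, n=F, c=T, b=T, w=T, r=T, h=T, g=T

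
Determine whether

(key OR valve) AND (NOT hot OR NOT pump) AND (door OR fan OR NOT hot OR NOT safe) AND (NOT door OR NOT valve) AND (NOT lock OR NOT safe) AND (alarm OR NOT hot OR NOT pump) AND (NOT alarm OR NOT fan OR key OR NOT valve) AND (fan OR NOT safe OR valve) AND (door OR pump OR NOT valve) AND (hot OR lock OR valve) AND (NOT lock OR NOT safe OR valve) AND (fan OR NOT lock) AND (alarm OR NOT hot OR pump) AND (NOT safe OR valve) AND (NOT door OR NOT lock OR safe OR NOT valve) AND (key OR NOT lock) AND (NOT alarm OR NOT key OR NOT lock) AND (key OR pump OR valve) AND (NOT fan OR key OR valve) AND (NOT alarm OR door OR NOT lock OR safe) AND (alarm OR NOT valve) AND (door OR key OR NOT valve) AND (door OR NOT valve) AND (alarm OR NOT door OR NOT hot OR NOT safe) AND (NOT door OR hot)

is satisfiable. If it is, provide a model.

lock: True, pump: True, key: True, alarm: False, safe: False, hot: False, door: False, fan: True, valve: False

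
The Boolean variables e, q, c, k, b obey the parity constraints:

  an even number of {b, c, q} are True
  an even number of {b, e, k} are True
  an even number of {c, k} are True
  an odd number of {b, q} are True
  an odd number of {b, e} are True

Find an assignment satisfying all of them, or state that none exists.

e = True, q = True, c = True, k = True, b = False

{b, c, q}: 2 true → even ✓
{b, e, k}: 2 true → even ✓
{c, k}: 2 true → even ✓
{b, q}: 1 true → odd ✓
{b, e}: 1 true → odd ✓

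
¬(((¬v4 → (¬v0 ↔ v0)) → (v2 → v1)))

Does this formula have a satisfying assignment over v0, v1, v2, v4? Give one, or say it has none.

v0 = True, v1 = False, v2 = True, v4 = True

  ¬(((¬v4 → (¬v0 ↔ v0)) → (v2 → v1))) = True
    (¬v4 → (¬v0 ↔ v0)) → (v2 → v1) = False
      ¬v4 → (¬v0 ↔ v0) = True
        ¬v4 = False
        ¬v0 ↔ v0 = False
          ¬v0 = False
      v2 → v1 = False
The formula evaluates to True.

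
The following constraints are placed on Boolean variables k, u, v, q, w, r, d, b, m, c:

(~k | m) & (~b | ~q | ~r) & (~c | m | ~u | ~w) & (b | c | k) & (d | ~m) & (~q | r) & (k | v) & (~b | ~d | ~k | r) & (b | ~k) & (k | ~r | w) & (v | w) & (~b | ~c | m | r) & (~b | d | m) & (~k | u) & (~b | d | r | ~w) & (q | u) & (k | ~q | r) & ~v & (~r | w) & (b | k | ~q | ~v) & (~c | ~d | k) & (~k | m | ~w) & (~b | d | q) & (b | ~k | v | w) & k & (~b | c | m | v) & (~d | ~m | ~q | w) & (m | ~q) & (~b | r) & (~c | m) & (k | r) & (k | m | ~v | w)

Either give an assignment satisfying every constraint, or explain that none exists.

Unit clause (~v) forces v = False.
Unit clause (k) forces k = True.
In (~k | m) only m is left, so m = True.
In (d | ~m) only d is left, so d = True.
In (b | ~k) only b is left, so b = True.
In (v | w) only w is left, so w = True.
In (~k | u) only u is left, so u = True.
In (~b | r) only r is left, so r = True.
In (~b | ~q | ~r) only ~q is left, so q = False.
Set c = True.
All clauses satisfied.

k: True; u: True; v: False; q: False; w: True; r: True; d: True; b: True; m: True; c: True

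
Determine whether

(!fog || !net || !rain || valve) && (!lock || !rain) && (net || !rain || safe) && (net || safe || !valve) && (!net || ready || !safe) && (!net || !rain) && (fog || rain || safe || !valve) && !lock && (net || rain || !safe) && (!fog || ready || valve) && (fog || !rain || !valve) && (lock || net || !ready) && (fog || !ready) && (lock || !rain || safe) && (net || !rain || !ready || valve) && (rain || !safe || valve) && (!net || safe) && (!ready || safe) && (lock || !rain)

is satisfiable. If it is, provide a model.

rain = False, ready = True, valve = True, lock = False, fog = True, safe = True, net = True

Unit clause (!lock) forces lock = False.
In (lock || !rain) only !rain is left, so rain = False.
Set ready = True.
  then (lock || net || !ready) forces net = True.
  then (fog || !ready) forces fog = True.
  then (!net || safe) forces safe = True.
  then (rain || !safe || valve) forces valve = True.
All clauses satisfied.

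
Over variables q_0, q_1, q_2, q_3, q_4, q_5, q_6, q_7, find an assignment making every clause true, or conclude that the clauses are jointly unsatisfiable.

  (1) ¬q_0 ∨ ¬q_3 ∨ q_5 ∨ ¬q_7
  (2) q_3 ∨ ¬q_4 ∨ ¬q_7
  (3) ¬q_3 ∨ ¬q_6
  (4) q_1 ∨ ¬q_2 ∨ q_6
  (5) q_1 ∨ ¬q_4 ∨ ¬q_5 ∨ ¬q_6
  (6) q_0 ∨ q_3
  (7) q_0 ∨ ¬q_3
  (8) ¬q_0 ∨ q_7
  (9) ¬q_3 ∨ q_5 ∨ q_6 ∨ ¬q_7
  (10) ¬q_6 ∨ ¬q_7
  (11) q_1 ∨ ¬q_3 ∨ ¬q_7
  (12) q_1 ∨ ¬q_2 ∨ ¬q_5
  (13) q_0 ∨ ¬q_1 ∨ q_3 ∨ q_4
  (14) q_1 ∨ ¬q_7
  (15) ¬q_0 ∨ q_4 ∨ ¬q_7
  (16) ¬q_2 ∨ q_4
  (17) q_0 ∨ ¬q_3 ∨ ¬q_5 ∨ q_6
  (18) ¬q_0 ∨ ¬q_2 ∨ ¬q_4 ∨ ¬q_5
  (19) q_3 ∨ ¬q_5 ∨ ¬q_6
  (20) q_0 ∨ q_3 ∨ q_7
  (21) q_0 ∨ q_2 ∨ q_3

q_0: True, q_1: True, q_2: False, q_3: True, q_4: True, q_5: True, q_6: False, q_7: True

Try q_0 = False:
  (q_0 ∨ q_3) forces q_3 = True.
  clause (q_0 ∨ ¬q_3) is falsified — backtrack.
So q_0 = True.
  then (¬q_0 ∨ q_7) forces q_7 = True.
  then (¬q_6 ∨ ¬q_7) forces q_6 = False.
  then (q_1 ∨ ¬q_7) forces q_1 = True.
  then (¬q_0 ∨ q_4 ∨ ¬q_7) forces q_4 = True.
  then (q_3 ∨ ¬q_4 ∨ ¬q_7) forces q_3 = True.
  then (¬q_3 ∨ q_5 ∨ q_6 ∨ ¬q_7) forces q_5 = True.
  then (¬q_0 ∨ ¬q_2 ∨ ¬q_4 ∨ ¬q_5) forces q_2 = False.
All clauses satisfied.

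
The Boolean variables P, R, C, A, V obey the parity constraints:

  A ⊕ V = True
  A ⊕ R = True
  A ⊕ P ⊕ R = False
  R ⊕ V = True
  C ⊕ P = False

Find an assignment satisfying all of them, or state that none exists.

Unsatisfiable — no assignment works.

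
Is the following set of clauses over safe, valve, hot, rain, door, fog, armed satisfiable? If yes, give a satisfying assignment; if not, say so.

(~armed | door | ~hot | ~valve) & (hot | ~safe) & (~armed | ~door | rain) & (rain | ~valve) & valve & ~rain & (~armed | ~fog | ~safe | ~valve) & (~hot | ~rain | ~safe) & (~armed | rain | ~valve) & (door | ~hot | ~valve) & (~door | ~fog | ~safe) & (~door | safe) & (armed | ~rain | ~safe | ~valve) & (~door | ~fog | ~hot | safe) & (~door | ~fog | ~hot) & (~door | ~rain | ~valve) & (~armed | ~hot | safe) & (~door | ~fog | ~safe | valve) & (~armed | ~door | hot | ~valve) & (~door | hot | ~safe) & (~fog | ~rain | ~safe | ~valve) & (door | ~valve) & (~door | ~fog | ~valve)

The formula is unsatisfiable.

Case valve = True:
  (rain | ~valve) forces rain = True.
  Clause (~rain) is falsified — contradiction.
Case valve = False:
  Clause (valve) is falsified — contradiction.
Both cases fail, so the formula is unsatisfiable.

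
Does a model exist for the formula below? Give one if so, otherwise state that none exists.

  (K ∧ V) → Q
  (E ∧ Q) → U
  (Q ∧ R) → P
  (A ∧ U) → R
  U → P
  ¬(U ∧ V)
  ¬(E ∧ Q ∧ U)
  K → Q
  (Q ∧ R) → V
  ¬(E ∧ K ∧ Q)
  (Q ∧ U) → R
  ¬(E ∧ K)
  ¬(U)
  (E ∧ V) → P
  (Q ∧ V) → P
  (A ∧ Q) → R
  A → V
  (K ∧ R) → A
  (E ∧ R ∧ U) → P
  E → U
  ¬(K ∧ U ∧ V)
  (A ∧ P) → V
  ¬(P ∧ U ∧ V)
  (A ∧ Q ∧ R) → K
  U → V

E = False, K = False, U = False, V = False, P = False, Q = False, R = True, A = False

Unit clause (¬U) forces U = False.
In (¬E ∨ U) only ¬E is left, so E = False.
Set K = False.
Set V = False.
  then (¬A ∨ V) forces A = False.
Set P = False.
Set Q = False.
Set R = True.
All clauses satisfied.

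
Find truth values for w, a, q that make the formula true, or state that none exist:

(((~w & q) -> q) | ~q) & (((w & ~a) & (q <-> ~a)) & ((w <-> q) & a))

Case a = True: the conjunct ~a is False.
Case a = False: the conjunct a is False.
Both cases fail — unsatisfiable.

No satisfying assignment exists.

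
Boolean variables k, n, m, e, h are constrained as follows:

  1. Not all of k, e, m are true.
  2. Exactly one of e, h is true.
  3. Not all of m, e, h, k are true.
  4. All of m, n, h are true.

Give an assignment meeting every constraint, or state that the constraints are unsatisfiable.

k=F; n=T; m=T; e=F; h=T

  (1) {k, e, m}: 1/3 true — not all ✓
  (2) {e, h}: 1 true — exactly one ✓
  (3) {m, e, h, k}: 2/4 true — not all ✓
  (4) {m, n, h}: all 3 true ✓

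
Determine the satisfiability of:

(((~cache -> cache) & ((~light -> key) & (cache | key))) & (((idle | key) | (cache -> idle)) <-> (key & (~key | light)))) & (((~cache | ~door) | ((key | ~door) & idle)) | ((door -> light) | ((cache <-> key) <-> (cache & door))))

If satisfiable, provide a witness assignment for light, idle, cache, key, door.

light = True, idle = True, cache = True, key = True, door = True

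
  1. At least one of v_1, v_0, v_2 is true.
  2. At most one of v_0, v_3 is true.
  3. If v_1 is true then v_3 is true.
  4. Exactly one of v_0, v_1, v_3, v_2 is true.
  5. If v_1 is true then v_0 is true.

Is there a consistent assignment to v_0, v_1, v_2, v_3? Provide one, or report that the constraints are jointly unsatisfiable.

v_0=F, v_1=F, v_2=T, v_3=F

  (1) {v_1, v_0, v_2}: 1 true — at least one ✓
  (2) {v_0, v_3}: 0 true — at most one ✓
  (3) v_1=F ⇒ v_3: vacuous ✓
  (4) {v_0, v_1, v_3, v_2}: 1 true — exactly one ✓
  (5) v_1=F ⇒ v_0: vacuous ✓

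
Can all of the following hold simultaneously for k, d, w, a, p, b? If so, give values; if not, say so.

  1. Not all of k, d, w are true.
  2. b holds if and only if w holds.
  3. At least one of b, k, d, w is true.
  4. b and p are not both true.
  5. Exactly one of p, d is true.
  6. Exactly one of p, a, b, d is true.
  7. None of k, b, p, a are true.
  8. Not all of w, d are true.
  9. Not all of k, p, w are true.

k = False; d = True; w = False; a = False; p = False; b = False

  (1) {k, d, w}: 1/3 true — not all ✓
  (2) b=F, w=F — same ✓
  (3) {b, k, d, w}: 1 true — at least one ✓
  (4) b=F, p=F — not both ✓
  (5) {p, d}: 1 true — exactly one ✓
  (6) {p, a, b, d}: 1 true — exactly one ✓
  (7) {k, b, p, a}: 0 true — none ✓
  (8) {w, d}: 1/2 true — not all ✓
  (9) {k, p, w}: 0/3 true — not all ✓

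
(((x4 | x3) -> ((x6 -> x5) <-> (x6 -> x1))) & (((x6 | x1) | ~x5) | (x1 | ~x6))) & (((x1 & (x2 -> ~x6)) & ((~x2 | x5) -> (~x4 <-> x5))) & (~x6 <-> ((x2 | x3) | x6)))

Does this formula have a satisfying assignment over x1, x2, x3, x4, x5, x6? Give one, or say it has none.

x1 = True, x2 = True, x3 = False, x4 = True, x5 = False, x6 = False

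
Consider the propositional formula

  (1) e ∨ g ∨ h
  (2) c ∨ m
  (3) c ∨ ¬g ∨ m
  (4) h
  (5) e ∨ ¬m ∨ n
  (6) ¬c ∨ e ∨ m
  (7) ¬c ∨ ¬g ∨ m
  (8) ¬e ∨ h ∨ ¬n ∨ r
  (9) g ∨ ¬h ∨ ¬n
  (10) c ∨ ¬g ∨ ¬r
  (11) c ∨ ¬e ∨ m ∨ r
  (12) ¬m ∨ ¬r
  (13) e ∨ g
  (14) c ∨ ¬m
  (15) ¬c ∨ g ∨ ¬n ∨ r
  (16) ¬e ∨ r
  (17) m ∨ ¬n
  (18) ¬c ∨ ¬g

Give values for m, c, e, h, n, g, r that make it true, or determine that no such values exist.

m=F, c=T, e=T, h=T, n=F, g=F, r=T

Unit clause (h) forces h = True.
Set m = False.
  then (c ∨ m) forces c = True.
  then (¬c ∨ e ∨ m) forces e = True.
  then (¬c ∨ ¬g ∨ m) forces g = False.
  then (g ∨ ¬h ∨ ¬n) forces n = False.
  then (¬e ∨ r) forces r = True.
All clauses satisfied.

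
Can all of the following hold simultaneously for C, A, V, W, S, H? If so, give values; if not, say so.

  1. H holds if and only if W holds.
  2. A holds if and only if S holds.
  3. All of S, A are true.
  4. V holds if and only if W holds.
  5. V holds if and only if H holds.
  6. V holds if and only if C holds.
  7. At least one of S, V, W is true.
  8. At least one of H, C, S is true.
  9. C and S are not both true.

C=F; A=T; V=F; W=F; S=T; H=F

  (1) H=F, W=F — same ✓
  (2) A=T, S=T — same ✓
  (3) {S, A}: all 2 true ✓
  (4) V=F, W=F — same ✓
  (5) V=F, H=F — same ✓
  (6) V=F, C=F — same ✓
  (7) {S, V, W}: 1 true — at least one ✓
  (8) {H, C, S}: 1 true — at least one ✓
  (9) C=F, S=T — not both ✓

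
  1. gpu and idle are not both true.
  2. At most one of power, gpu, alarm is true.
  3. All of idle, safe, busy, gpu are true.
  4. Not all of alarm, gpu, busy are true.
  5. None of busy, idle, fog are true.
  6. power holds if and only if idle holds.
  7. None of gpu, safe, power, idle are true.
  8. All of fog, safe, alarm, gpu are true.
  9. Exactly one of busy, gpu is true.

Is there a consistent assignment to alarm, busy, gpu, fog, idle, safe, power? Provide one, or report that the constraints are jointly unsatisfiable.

No satisfying assignment exists.

Case busy = True:
  Constraint (5) is violated (busy=T) — contradiction.
Case busy = False:
  Constraint (3) is violated (busy=F) — contradiction.
Both cases fail — unsatisfiable.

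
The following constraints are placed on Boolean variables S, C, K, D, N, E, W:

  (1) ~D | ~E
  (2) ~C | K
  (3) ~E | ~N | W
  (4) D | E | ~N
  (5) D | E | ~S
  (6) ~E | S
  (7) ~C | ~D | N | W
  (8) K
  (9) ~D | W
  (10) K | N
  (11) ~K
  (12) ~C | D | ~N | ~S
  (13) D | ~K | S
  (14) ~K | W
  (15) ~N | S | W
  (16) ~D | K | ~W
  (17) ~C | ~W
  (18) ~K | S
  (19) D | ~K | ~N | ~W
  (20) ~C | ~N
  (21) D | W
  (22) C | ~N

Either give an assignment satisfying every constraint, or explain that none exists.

Case K = True:
  Clause (~K) is falsified — contradiction.
Case K = False:
  Clause (K) is falsified — contradiction.
Both cases fail, so the formula is unsatisfiable.

Unsatisfiable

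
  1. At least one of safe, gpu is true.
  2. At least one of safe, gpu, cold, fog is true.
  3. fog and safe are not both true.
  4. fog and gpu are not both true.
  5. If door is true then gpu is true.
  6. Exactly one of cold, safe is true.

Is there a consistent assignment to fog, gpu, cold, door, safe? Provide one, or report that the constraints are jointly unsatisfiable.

fog = False; gpu = False; cold = False; door = False; safe = True

  (1) {safe, gpu}: 1 true — at least one ✓
  (2) {safe, gpu, cold, fog}: 1 true — at least one ✓
  (3) fog=F, safe=T — not both ✓
  (4) fog=F, gpu=F — not both ✓
  (5) door=F ⇒ gpu: vacuous ✓
  (6) {cold, safe}: 1 true — exactly one ✓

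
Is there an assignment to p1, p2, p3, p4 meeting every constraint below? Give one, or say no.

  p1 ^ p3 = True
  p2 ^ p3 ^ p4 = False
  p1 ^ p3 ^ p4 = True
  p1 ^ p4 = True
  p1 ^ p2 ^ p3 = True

p1=T; p2=F; p3=F; p4=F

p1 ^ p3 = T ^ F = True ✓
p2 ^ p3 ^ p4 = F ^ F ^ F = False ✓
p1 ^ p3 ^ p4 = T ^ F ^ F = True ✓
p1 ^ p4 = T ^ F = True ✓
p1 ^ p2 ^ p3 = T ^ F ^ F = True ✓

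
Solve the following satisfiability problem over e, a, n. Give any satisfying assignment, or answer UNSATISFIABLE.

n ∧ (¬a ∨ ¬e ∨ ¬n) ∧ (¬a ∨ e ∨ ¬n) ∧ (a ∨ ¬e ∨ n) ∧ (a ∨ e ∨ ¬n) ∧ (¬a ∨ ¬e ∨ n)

e = True; a = False; n = True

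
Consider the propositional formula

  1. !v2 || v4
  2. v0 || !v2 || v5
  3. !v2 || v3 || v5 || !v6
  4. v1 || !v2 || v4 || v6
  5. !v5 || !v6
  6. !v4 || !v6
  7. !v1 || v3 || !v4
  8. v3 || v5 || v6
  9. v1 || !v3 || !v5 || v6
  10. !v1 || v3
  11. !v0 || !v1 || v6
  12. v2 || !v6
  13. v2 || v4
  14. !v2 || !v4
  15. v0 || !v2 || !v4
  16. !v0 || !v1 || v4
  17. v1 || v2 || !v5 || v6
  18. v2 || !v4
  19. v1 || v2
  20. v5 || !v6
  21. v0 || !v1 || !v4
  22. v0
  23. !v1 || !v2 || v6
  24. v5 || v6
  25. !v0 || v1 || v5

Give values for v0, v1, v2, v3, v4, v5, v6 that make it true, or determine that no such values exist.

Case v2 = True:
  (!v2 || v4) forces v4 = True.
  Clause (!v2 || !v4) is falsified — contradiction.
Case v2 = False:
  (v2 || !v6) forces v6 = False.
  (v2 || v4) forces v4 = True.
  Clause (v2 || !v4) is falsified — contradiction.
Both cases fail, so the formula is unsatisfiable.

The formula is unsatisfiable.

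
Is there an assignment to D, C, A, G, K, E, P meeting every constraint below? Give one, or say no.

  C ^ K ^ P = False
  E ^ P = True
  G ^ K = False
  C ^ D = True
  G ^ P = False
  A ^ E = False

D=T, C=F, A=T, G=F, K=F, E=T, P=F

C ^ K ^ P = F ^ F ^ F = False ✓
E ^ P = T ^ F = True ✓
G ^ K = F ^ F = False ✓
C ^ D = F ^ T = True ✓
G ^ P = F ^ F = False ✓
A ^ E = T ^ T = False ✓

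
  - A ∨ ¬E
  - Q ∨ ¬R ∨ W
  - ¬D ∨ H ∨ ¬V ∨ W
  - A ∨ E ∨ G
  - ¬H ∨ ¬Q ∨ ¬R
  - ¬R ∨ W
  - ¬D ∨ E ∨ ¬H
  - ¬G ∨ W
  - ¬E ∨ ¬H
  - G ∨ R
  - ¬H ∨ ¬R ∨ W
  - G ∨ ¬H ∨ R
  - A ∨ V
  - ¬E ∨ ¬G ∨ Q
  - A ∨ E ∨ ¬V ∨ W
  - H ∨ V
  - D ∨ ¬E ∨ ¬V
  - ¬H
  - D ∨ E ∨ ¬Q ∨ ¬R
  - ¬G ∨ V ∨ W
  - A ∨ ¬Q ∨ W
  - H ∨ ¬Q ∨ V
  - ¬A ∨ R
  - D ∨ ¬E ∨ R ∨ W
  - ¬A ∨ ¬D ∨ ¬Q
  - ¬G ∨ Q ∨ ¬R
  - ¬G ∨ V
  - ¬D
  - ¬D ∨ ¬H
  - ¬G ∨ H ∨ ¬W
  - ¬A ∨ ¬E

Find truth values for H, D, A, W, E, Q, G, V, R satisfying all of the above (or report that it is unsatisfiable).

H=F, D=F, A=T, W=T, E=F, Q=F, G=F, V=T, R=T

Unit clause (¬H) forces H = False.
Unit clause (¬D) forces D = False.
In (H ∨ V) only V is left, so V = True.
In (D ∨ ¬E ∨ ¬V) only ¬E is left, so E = False.
Try A = False:
  (A ∨ E ∨ G) forces G = True.
  (¬G ∨ W) forces W = True.
  clause (¬G ∨ H ∨ ¬W) is falsified — backtrack.
So A = True.
  then (¬A ∨ R) forces R = True.
  then (¬R ∨ W) forces W = True.
  then (D ∨ E ∨ ¬Q ∨ ¬R) forces Q = False.
  then (¬G ∨ Q ∨ ¬R) forces G = False.
All clauses satisfied.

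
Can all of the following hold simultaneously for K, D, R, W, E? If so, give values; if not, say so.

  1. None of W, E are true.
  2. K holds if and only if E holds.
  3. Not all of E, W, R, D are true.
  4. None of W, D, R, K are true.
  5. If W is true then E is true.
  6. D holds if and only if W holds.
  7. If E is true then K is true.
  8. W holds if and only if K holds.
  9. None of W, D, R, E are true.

K: False, D: False, R: False, W: False, E: False

  (1) {W, E}: 0 true — none ✓
  (2) K=F, E=F — same ✓
  (3) {E, W, R, D}: 0/4 true — not all ✓
  (4) {W, D, R, K}: 0 true — none ✓
  (5) W=F ⇒ E: vacuous ✓
  (6) D=F, W=F — same ✓
  (7) E=F ⇒ K: vacuous ✓
  (8) W=F, K=F — same ✓
  (9) {W, D, R, E}: 0 true — none ✓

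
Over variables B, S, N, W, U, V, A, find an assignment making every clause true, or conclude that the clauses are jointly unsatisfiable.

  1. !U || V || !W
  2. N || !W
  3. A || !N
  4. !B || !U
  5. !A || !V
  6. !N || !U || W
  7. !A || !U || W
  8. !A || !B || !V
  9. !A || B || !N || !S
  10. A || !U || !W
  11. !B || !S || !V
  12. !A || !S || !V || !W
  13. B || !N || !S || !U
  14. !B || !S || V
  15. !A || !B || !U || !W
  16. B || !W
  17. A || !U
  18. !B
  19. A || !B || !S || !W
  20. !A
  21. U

UNSATISFIABLE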